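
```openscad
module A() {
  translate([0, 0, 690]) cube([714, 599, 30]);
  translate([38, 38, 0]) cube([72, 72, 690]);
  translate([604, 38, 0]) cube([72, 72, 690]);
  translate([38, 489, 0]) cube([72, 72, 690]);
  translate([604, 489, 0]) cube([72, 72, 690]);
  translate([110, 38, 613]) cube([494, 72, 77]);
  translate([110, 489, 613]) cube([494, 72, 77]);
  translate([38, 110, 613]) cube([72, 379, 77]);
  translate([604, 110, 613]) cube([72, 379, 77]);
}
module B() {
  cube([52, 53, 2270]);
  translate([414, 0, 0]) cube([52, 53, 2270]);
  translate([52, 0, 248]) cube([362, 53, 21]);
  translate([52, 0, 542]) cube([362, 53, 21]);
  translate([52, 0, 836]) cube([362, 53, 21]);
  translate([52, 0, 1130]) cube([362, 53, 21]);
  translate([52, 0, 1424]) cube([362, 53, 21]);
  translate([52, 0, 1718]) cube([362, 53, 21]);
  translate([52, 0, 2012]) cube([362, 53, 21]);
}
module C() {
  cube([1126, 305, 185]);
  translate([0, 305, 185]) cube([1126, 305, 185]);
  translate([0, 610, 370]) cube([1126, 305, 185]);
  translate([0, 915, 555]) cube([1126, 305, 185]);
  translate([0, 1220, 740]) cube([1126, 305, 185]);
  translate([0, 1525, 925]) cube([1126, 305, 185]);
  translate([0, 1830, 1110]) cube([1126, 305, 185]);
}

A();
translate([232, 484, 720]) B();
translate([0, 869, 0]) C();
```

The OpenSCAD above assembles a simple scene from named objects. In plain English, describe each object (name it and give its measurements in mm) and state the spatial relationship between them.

A is a table: top 714 mm (x) × 599 mm (y), 30 mm thick, upper face at z = 720 mm, on four 72×72 mm square legs, each inset 38 mm from the nearest pair of top edges, running from z = 0 to the bottom of the top. Four apron rails, 72 mm thick and 77 mm tall, run between adjacent legs with their top edges flush with the underside of the top and their outer faces flush with the legs' outer faces.

B is a wooden ladder with two side rails of 52×53 mm section and 2270 mm height, set 466 mm apart overall. Between them run 7 rectangular rungs (53 mm deep, 21 mm thick), front faces flush with the rails' −y face. The bottom of the first rung is 248 mm above the floor and each subsequent rung is 294 mm higher than the one below.

C is a run of 7 identical solid stair steps. Each tread is 1126×305 mm and each step block is 185 mm high. Step 1 rests on the floor; step k is offset from step 1 by (k−1)×305 mm in y and (k−1)×185 mm in z.

The ladder is on top of the table. The staircase is on the floor beside the table on its +y side.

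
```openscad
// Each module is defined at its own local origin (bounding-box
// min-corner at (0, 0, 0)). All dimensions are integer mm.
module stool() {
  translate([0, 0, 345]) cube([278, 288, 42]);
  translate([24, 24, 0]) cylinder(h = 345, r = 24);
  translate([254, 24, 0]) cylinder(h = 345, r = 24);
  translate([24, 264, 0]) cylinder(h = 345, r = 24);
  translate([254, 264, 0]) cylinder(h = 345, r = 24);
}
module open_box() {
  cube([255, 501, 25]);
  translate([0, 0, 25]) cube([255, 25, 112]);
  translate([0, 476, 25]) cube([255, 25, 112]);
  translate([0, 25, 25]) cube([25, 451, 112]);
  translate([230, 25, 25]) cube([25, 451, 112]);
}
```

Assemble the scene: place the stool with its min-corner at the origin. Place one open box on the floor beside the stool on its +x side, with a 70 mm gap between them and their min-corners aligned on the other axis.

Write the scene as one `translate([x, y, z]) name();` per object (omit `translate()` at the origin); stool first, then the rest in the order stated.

stool();
translate([348, 0, 0]) open_box();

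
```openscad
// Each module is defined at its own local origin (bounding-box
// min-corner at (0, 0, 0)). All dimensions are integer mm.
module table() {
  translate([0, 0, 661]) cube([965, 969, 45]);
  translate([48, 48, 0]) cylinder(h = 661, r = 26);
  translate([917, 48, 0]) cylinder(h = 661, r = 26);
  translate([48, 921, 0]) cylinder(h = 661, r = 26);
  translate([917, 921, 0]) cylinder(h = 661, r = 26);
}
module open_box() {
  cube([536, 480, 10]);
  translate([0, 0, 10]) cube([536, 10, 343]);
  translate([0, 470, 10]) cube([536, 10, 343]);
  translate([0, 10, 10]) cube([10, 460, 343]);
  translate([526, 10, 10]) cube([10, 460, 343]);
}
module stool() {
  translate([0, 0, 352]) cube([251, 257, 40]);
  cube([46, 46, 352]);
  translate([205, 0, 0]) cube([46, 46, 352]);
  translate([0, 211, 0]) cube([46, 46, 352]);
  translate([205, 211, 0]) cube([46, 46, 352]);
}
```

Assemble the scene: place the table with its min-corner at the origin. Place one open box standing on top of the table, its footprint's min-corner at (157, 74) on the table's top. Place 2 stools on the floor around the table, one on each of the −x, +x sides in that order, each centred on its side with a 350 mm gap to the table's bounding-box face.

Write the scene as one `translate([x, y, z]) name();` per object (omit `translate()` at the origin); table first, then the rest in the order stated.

table();
translate([157, 74, 706]) open_box();
translate([-601, 356, 0]) stool();
translate([1315, 356, 0]) stool();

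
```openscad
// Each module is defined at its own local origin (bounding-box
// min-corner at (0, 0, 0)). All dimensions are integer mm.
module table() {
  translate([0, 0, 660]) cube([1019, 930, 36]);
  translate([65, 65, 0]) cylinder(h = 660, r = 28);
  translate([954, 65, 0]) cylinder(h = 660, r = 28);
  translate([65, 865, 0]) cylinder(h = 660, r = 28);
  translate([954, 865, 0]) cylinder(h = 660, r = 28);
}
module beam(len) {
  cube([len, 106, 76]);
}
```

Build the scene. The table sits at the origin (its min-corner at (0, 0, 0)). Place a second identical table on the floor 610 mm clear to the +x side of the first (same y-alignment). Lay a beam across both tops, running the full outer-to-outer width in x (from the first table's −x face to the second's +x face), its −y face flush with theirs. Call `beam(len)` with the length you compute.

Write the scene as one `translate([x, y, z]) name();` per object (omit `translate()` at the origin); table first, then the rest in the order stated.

table();
translate([1629, 0, 0]) table();
translate([0, 0, 696]) beam(2648);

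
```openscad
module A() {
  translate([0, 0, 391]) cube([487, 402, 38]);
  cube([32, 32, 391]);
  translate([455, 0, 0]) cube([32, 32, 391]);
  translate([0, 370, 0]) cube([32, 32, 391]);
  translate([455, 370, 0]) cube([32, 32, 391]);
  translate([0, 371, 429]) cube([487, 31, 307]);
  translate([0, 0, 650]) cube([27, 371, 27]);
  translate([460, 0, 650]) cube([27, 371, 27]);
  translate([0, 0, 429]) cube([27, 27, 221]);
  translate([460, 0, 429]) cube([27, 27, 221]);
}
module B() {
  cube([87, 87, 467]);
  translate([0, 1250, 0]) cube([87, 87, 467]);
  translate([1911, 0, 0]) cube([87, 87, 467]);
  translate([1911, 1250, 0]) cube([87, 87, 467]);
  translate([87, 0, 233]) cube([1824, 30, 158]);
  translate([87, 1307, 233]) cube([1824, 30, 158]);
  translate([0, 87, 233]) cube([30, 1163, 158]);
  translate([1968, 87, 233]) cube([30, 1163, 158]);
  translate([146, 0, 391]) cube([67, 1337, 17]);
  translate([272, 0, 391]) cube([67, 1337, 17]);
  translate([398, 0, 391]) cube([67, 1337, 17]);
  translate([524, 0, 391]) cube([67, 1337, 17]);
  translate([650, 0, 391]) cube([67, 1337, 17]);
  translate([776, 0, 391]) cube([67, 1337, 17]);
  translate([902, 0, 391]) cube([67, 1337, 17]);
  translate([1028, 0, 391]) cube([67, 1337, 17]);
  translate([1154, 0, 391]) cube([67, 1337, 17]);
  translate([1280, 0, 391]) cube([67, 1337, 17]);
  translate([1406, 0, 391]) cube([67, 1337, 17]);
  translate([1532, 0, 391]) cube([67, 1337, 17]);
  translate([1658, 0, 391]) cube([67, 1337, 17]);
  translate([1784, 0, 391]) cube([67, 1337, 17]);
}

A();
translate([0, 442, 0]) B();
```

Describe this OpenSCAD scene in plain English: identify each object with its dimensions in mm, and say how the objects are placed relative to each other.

A is a chair. The seat is a 487×402×38 mm slab with its top at z = 429 mm, on four 32×32 mm corner legs (flush with the seat edges, standing on z = 0). A flat backrest 31 mm thick, 307 mm tall, spans the full seat width and rises from the seat top along its +y edge, rear face flush with the rear of the seat. Two armrests of 27×27 mm section run along each side from the seat's front edge to the front of the backrest, top faces 248 mm above the seat top and outer faces flush with the seat's x-edges; a 27×27 mm post under the front of each armrest stands on the seat at the front corner.

B is a bed frame 1998 mm long (x) by 1337 mm wide (y). Four 87×87 mm corner posts, 467 mm tall, at the corners of the footprint. Four rails of 30 mm thickness and 158 mm height run between adjacent posts with their undersides at z = 233 mm, their outer faces flush with the outside of the frame (the two x-running rails run between the posts' inner faces; the two y-running rails run between the posts' inner faces). 14 slats, each 67 mm wide (x) and 17 mm thick, lie across the top of the two x-running rails, running the full 1337 mm width of the frame in y; the slats are evenly spaced along x between the inner faces of the end posts with equal gaps (rounded down to the nearest mm) at the −x end and between each pair — any rounding remainder accumulates at the +x end.

The bed frame is on the floor beside the chair on its +y side.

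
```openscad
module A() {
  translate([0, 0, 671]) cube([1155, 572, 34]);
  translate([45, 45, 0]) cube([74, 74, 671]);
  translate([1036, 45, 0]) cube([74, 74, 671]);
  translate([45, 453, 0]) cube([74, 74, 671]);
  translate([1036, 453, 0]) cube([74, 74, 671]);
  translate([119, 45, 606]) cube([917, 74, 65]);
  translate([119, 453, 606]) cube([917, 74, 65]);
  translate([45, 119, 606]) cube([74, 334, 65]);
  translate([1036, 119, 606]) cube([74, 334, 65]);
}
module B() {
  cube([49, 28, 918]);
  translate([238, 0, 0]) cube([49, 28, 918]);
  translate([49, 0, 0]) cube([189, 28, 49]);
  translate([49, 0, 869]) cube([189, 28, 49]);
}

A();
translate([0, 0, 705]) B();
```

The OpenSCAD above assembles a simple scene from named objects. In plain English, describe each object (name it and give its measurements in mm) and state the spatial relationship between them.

A is a table with a 1155×572 mm rectangular top, 34 mm thick, top surface at z = 705 mm, supported by four 74×74 mm square legs, each inset 45 mm from the nearest pair of top edges, running from the floor. Four apron rails, 74 mm thick and 65 mm tall, run between adjacent legs with their top edges flush with the underside of the top and their outer faces flush with the legs' outer faces.

B is a picture frame with a 189×820 mm rectangular opening (x by z) and a uniform 49 mm border on every side. Frame depth is 28 mm along y. It is built from two vertical stiles running the full outside height and two horizontal rails spanning the gap between the stiles.

The picture frame is on top of the table.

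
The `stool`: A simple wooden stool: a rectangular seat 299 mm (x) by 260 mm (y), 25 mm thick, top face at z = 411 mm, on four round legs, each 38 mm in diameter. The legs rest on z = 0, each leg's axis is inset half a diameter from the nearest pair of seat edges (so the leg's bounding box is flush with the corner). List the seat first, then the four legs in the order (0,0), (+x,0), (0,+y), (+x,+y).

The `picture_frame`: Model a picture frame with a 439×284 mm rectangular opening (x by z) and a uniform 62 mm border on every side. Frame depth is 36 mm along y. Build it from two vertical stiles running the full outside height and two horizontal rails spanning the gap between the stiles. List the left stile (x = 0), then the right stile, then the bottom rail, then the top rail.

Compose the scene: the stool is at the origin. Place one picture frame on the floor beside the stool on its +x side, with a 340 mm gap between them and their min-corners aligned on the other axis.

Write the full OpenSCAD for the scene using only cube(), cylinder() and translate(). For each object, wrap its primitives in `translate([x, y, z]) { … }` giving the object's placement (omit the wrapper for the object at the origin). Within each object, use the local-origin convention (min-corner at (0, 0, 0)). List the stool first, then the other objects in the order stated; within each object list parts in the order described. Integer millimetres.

translate([0, 0, 386]) cube([299, 260, 25]);
translate([19, 19, 0]) cylinder(h = 386, r = 19);
translate([280, 19, 0]) cylinder(h = 386, r = 19);
translate([19, 241, 0]) cylinder(h = 386, r = 19);
translate([280, 241, 0]) cylinder(h = 386, r = 19);
translate([639, 0, 0]) {
  cube([62, 36, 408]);
  translate([501, 0, 0]) cube([62, 36, 408]);
  translate([62, 0, 0]) cube([439, 36, 62]);
  translate([62, 0, 346]) cube([439, 36, 62]);
}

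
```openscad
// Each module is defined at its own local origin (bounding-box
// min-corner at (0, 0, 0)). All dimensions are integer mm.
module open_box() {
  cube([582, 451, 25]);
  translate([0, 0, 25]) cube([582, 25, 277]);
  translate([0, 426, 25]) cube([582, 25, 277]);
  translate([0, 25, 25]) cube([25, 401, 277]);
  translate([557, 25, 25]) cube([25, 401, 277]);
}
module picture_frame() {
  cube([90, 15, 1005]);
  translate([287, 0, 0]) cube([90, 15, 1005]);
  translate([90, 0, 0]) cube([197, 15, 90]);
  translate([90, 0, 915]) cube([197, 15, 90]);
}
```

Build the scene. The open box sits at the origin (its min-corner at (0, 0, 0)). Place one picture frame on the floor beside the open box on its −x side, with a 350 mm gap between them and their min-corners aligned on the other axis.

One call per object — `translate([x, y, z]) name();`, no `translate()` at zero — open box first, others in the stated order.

open_box();
translate([-727, 0, 0]) picture_frame();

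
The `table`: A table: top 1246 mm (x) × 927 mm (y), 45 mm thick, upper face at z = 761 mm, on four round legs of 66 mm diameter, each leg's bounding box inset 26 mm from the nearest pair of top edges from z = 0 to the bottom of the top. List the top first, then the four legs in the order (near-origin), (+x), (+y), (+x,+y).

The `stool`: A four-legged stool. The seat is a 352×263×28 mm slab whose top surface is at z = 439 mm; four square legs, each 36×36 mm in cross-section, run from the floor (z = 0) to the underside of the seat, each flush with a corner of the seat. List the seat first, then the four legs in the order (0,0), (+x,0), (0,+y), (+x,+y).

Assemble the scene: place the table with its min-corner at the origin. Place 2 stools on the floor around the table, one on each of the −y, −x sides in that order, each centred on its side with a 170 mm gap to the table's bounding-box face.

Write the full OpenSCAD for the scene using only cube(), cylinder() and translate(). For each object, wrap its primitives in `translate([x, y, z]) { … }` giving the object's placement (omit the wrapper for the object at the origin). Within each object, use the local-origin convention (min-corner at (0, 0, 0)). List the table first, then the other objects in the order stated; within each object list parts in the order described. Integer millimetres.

translate([0, 0, 716]) cube([1246, 927, 45]);
translate([59, 59, 0]) cylinder(h = 716, r = 33);
translate([1187, 59, 0]) cylinder(h = 716, r = 33);
translate([59, 868, 0]) cylinder(h = 716, r = 33);
translate([1187, 868, 0]) cylinder(h = 716, r = 33);
translate([447, -433, 0]) {
  translate([0, 0, 411]) cube([352, 263, 28]);
  cube([36, 36, 411]);
  translate([316, 0, 0]) cube([36, 36, 411]);
  translate([0, 227, 0]) cube([36, 36, 411]);
  translate([316, 227, 0]) cube([36, 36, 411]);
}
translate([-522, 332, 0]) {
  translate([0, 0, 411]) cube([352, 263, 28]);
  cube([36, 36, 411]);
  translate([316, 0, 0]) cube([36, 36, 411]);
  translate([0, 227, 0]) cube([36, 36, 411]);
  translate([316, 227, 0]) cube([36, 36, 411]);
}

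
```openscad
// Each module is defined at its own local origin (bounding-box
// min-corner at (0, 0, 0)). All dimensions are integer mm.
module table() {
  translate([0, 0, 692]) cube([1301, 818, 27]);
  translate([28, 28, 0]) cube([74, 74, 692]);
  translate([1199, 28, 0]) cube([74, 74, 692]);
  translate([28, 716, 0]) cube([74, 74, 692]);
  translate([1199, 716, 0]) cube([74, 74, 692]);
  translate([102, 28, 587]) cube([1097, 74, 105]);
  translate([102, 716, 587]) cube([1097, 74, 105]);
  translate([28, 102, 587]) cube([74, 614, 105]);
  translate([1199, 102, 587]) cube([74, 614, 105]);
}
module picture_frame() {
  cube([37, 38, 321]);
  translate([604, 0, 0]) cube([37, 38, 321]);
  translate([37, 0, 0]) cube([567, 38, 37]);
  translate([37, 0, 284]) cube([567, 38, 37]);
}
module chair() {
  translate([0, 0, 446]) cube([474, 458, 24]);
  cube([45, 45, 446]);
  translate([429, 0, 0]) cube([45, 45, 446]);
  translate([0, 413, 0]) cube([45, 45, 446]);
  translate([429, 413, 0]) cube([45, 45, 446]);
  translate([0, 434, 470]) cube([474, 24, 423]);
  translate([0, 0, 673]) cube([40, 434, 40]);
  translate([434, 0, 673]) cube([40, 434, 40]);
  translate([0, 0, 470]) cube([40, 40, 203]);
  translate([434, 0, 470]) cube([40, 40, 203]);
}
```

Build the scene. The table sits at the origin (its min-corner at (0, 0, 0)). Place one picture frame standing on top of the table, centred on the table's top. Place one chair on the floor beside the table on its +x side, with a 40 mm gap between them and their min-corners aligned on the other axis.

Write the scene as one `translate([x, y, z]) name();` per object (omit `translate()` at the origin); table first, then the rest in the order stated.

table();
translate([330, 390, 719]) picture_frame();
translate([1341, 0, 0]) chair();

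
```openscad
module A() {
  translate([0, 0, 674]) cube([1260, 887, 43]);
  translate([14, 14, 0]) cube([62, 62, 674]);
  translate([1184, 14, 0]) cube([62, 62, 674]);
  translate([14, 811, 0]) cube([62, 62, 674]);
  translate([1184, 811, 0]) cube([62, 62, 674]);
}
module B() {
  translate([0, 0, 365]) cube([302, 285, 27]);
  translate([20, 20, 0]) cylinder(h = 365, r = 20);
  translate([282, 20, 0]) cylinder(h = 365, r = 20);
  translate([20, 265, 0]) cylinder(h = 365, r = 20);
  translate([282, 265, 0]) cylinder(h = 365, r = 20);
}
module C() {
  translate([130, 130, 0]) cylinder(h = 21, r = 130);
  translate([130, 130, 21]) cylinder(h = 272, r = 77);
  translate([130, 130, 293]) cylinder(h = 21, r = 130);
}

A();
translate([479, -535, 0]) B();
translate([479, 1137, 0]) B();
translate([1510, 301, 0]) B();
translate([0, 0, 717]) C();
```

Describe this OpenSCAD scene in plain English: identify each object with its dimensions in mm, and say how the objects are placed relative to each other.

A is a table: top 1260 mm (x) × 887 mm (y), 43 mm thick, upper face at z = 717 mm, on four 62×62 mm square legs, each inset 14 mm from the nearest pair of top edges, running from z = 0 to the bottom of the top.

B is a simple wooden stool: a rectangular seat 302 mm (x) by 285 mm (y), 27 mm thick, top face at z = 392 mm, on four round legs, each 40 mm in diameter. The legs rest on z = 0, each leg's axis is inset half a diameter from the nearest pair of seat edges (so the leg's bounding box is flush with the corner).

C is a spool: two coaxial disc flanges of radius 130 mm and thickness 21 mm, joined by a core cylinder of radius 77 mm and height 272 mm. The lower flange rests on z = 0 and the three cylinders share a vertical axis.

Three stools sit around the table at the −y, +y, +x sides. The spool is on top of the table.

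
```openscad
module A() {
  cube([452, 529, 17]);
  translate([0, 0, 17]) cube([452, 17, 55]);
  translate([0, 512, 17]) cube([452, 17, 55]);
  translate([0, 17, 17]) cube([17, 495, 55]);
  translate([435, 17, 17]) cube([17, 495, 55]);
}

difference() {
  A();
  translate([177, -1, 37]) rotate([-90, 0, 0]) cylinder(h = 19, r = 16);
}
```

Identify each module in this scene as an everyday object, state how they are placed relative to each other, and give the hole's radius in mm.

A is an open box. The open box has a circular hole through its front wall. The hole's radius is 16 mm.

The subtracted cylinder has r = 16 mm.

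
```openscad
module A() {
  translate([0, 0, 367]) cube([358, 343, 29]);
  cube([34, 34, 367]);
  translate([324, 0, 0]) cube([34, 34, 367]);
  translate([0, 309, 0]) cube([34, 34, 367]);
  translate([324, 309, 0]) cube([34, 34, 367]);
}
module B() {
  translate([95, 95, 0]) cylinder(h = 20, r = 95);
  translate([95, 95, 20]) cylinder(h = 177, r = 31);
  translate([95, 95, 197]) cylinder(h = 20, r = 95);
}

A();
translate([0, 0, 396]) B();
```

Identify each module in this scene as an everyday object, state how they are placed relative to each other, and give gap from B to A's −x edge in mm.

The spool's min-x is at 0; the stool's min-x is 0; gap = 0 mm.

A is a stool. B is a spool. The spool is on top of the stool. The gap from the spool to the stool's −x edge is 0 mm.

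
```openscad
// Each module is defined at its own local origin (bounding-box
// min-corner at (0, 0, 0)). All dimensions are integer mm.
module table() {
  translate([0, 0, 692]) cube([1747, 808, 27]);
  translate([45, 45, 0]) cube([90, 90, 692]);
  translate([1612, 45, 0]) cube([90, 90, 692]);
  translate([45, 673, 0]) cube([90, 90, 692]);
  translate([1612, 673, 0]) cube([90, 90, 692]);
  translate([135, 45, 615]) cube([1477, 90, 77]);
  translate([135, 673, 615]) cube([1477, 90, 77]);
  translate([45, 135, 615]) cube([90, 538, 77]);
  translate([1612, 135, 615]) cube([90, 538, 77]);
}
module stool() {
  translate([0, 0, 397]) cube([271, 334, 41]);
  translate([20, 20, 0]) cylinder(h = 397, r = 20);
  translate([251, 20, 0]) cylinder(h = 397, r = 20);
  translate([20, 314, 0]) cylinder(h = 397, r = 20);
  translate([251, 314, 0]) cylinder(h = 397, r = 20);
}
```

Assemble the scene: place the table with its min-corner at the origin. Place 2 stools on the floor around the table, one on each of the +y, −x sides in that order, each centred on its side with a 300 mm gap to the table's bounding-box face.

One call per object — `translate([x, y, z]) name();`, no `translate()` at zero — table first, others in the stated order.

table();
translate([738, 1108, 0]) stool();
translate([-571, 237, 0]) stool();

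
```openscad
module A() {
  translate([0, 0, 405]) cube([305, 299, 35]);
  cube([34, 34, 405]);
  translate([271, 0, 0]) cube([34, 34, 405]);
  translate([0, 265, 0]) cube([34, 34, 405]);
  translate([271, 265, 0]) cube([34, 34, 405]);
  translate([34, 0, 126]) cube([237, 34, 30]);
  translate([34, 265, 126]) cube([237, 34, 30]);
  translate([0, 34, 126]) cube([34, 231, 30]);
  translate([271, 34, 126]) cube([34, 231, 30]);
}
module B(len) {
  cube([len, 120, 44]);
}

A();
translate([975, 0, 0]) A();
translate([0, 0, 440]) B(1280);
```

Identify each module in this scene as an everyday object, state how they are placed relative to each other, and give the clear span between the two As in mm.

Second stool starts at x = 975; first ends at x = 305; clear span = 975 − 305 = 670 mm.

A is a stool. B is a beam. A beam spans the tops of two stools. The clear span between the two stools is 670 mm.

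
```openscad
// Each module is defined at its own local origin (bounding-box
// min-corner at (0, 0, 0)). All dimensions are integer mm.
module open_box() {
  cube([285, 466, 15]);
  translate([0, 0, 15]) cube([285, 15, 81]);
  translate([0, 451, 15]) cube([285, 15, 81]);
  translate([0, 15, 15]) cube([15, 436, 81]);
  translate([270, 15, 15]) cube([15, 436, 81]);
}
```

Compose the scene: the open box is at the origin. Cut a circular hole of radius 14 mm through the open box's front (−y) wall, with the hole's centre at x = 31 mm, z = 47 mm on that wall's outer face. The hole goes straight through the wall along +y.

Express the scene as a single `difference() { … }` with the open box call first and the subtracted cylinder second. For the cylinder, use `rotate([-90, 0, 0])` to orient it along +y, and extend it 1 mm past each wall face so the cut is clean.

difference() {
  open_box();
  translate([31, -1, 47]) rotate([-90, 0, 0]) cylinder(h = 17, r = 14);
}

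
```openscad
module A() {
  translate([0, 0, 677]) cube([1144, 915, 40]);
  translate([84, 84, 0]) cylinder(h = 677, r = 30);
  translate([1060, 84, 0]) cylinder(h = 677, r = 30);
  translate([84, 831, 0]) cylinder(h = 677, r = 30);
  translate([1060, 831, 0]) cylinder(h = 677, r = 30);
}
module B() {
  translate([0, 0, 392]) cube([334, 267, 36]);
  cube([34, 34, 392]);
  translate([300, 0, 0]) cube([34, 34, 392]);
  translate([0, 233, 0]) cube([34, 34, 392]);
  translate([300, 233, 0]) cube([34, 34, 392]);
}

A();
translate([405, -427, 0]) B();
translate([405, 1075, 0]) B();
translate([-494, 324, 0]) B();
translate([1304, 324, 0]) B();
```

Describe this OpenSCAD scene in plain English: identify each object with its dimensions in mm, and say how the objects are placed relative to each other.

A is a table with a 1144×915 mm rectangular top, 40 mm thick, top surface at z = 717 mm, supported by four round legs of 60 mm diameter, each leg's bounding box inset 54 mm from the nearest pair of top edges, running from the floor.

B is a four-legged stool. The seat is 334×267 mm, 36 mm thick, top at z = 428 mm. It stands on four square legs, each 34×34 mm in cross-section, from z = 0 to the seat underside, each flush with a corner of the seat.

Four stools sit around the table at the −y, +y, −x, +x sides.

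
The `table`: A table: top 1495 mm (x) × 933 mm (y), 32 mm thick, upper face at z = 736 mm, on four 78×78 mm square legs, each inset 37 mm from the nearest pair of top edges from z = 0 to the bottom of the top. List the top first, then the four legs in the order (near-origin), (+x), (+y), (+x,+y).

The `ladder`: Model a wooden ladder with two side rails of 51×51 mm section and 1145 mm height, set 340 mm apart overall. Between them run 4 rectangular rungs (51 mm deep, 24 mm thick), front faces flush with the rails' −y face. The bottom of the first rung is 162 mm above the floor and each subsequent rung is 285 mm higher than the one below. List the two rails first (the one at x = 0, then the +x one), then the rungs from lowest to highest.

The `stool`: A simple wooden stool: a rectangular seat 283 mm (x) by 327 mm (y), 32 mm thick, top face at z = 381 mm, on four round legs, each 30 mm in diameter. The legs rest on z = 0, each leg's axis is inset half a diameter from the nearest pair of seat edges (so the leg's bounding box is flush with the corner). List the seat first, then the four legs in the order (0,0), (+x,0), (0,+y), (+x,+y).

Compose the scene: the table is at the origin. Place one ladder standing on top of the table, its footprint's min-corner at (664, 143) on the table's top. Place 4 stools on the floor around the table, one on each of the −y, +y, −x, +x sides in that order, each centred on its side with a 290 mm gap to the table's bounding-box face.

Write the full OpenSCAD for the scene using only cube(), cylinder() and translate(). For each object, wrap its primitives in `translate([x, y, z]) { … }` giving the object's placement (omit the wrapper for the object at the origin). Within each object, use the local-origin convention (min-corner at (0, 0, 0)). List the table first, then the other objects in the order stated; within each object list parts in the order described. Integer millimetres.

translate([0, 0, 704]) cube([1495, 933, 32]);
translate([37, 37, 0]) cube([78, 78, 704]);
translate([1380, 37, 0]) cube([78, 78, 704]);
translate([37, 818, 0]) cube([78, 78, 704]);
translate([1380, 818, 0]) cube([78, 78, 704]);
translate([664, 143, 736]) {
  cube([51, 51, 1145]);
  translate([289, 0, 0]) cube([51, 51, 1145]);
  translate([51, 0, 162]) cube([238, 51, 24]);
  translate([51, 0, 447]) cube([238, 51, 24]);
  translate([51, 0, 732]) cube([238, 51, 24]);
  translate([51, 0, 1017]) cube([238, 51, 24]);
}
translate([606, -617, 0]) {
  translate([0, 0, 349]) cube([283, 327, 32]);
  translate([15, 15, 0]) cylinder(h = 349, r = 15);
  translate([268, 15, 0]) cylinder(h = 349, r = 15);
  translate([15, 312, 0]) cylinder(h = 349, r = 15);
  translate([268, 312, 0]) cylinder(h = 349, r = 15);
}
translate([606, 1223, 0]) {
  translate([0, 0, 349]) cube([283, 327, 32]);
  translate([15, 15, 0]) cylinder(h = 349, r = 15);
  translate([268, 15, 0]) cylinder(h = 349, r = 15);
  translate([15, 312, 0]) cylinder(h = 349, r = 15);
  translate([268, 312, 0]) cylinder(h = 349, r = 15);
}
translate([-573, 303, 0]) {
  translate([0, 0, 349]) cube([283, 327, 32]);
  translate([15, 15, 0]) cylinder(h = 349, r = 15);
  translate([268, 15, 0]) cylinder(h = 349, r = 15);
  translate([15, 312, 0]) cylinder(h = 349, r = 15);
  translate([268, 312, 0]) cylinder(h = 349, r = 15);
}
translate([1785, 303, 0]) {
  translate([0, 0, 349]) cube([283, 327, 32]);
  translate([15, 15, 0]) cylinder(h = 349, r = 15);
  translate([268, 15, 0]) cylinder(h = 349, r = 15);
  translate([15, 312, 0]) cylinder(h = 349, r = 15);
  translate([268, 312, 0]) cylinder(h = 349, r = 15);
}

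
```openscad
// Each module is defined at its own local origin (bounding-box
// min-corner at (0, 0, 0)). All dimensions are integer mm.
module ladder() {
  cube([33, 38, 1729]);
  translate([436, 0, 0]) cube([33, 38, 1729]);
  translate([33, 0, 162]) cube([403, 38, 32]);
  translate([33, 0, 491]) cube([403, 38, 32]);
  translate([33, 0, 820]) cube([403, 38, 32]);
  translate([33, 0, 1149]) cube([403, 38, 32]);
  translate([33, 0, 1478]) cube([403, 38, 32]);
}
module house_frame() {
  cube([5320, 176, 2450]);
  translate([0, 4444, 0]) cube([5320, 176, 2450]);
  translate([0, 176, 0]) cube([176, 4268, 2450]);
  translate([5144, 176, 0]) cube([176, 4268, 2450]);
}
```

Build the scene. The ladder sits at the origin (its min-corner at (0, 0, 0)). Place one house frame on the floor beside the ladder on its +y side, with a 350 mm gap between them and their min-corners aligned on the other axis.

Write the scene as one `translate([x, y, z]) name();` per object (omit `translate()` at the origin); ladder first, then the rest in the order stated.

ladder();
translate([0, 388, 0]) house_frame();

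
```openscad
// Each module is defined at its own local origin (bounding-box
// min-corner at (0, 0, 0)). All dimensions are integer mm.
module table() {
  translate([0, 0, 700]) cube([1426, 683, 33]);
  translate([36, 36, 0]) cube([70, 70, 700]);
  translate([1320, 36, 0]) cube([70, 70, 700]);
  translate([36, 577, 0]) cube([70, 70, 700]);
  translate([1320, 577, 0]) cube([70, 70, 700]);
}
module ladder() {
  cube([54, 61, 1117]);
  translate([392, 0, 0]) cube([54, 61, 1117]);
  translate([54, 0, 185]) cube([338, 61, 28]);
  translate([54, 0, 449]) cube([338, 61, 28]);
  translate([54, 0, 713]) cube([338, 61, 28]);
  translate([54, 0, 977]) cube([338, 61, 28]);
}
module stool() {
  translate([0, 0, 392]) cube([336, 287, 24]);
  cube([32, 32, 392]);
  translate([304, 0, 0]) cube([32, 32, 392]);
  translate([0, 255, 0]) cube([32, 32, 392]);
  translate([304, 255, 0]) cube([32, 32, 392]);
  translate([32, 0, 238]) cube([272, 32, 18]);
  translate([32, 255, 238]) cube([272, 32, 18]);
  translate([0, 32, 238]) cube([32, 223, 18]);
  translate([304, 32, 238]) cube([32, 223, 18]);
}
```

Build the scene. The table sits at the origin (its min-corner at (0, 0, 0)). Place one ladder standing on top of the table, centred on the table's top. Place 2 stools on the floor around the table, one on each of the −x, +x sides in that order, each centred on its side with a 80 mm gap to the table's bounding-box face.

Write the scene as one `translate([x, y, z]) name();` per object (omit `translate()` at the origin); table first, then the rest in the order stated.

table();
translate([490, 311, 733]) ladder();
translate([-416, 198, 0]) stool();
translate([1506, 198, 0]) stool();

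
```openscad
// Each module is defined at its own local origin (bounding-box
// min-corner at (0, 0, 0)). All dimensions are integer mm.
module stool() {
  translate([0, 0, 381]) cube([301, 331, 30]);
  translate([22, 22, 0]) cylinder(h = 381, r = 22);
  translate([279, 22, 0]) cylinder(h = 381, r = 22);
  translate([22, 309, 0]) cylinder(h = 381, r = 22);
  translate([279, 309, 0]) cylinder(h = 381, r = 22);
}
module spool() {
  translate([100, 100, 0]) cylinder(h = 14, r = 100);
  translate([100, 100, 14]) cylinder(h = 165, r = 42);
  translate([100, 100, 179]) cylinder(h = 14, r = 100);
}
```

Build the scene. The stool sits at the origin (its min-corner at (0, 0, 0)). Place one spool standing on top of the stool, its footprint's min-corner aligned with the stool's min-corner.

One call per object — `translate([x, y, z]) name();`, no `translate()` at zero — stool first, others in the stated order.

stool();
translate([0, 0, 411]) spool();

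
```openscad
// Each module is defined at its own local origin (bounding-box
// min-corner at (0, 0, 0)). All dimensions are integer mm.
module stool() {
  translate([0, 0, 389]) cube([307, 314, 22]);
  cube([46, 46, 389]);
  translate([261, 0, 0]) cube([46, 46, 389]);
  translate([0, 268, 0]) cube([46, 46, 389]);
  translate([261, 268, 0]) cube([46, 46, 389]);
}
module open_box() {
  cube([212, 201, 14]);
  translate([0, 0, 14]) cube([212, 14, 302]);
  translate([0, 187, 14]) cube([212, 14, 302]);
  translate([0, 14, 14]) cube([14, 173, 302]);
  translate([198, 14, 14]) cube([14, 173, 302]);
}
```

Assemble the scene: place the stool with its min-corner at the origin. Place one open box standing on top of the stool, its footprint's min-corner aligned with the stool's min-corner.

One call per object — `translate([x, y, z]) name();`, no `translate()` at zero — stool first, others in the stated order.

stool();
translate([0, 0, 411]) open_box();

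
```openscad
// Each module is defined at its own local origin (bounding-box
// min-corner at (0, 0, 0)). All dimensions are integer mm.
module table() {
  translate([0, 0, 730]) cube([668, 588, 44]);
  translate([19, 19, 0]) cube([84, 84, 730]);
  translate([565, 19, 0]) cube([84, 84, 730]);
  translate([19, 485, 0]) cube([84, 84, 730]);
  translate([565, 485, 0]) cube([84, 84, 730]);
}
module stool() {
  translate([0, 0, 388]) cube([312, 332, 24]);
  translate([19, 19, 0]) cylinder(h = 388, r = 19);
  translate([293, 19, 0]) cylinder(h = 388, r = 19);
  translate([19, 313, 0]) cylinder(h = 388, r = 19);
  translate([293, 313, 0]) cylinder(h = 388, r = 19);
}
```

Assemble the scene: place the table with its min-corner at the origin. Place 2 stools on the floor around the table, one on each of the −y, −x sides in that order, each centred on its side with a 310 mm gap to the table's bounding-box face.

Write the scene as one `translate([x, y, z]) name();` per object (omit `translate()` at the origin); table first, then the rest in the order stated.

table();
translate([178, -642, 0]) stool();
translate([-622, 128, 0]) stool();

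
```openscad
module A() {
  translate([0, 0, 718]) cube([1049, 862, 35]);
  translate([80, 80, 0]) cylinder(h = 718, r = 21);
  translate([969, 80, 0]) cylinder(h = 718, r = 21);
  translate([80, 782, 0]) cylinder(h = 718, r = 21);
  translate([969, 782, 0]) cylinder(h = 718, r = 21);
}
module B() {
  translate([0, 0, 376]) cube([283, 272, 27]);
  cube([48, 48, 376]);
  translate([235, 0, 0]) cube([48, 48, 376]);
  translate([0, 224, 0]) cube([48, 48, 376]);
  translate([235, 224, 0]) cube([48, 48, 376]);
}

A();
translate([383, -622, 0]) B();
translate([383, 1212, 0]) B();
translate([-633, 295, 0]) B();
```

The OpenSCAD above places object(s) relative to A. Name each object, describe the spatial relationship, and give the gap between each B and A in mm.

A is a table. B is a stool. Three stools sit around the table at the −y, +y, −x sides. The gap between each stool and the table is 350 mm.

Each stool's nearest face is 350 mm from the table's bounding box.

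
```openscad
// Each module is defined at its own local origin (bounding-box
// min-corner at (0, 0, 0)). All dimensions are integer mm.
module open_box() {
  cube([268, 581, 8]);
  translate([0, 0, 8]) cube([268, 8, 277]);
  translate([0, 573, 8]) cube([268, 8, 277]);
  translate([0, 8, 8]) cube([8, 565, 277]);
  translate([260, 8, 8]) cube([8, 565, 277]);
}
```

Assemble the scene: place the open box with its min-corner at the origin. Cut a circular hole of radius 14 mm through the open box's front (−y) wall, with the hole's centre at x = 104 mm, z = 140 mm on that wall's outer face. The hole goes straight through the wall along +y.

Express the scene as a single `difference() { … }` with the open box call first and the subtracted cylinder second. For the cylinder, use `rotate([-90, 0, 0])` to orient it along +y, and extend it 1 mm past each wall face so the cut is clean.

difference() {
  open_box();
  translate([104, -1, 140]) rotate([-90, 0, 0]) cylinder(h = 10, r = 14);
}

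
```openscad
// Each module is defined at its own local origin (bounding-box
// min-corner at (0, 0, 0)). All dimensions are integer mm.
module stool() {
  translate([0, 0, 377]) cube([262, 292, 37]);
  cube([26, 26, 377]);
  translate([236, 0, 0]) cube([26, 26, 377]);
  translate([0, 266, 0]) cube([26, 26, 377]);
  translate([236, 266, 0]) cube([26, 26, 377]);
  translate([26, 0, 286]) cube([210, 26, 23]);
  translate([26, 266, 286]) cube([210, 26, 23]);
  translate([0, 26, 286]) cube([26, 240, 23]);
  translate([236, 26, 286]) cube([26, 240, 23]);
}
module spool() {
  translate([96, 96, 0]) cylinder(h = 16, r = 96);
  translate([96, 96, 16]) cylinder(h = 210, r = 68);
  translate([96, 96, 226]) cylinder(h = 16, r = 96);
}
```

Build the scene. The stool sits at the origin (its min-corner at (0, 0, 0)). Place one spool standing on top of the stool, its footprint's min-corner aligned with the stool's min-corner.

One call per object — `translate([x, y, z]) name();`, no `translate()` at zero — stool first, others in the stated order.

stool();
translate([0, 0, 414]) spool();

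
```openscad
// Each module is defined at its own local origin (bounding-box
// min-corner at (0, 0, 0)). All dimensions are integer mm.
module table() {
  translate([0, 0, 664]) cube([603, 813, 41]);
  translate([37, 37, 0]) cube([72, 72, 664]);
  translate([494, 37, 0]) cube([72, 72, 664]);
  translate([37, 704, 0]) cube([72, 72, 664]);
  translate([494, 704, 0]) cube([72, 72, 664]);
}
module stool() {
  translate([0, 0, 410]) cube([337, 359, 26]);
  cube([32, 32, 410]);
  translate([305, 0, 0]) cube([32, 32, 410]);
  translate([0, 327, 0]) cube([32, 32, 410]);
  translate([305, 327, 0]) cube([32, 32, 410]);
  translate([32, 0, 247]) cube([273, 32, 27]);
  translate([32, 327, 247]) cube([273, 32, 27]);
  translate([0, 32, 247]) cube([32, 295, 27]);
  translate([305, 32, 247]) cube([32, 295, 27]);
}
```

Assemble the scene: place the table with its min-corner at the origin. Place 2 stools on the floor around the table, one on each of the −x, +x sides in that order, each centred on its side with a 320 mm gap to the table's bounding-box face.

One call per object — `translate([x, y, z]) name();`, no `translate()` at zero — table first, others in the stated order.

table();
translate([-657, 227, 0]) stool();
translate([923, 227, 0]) stool();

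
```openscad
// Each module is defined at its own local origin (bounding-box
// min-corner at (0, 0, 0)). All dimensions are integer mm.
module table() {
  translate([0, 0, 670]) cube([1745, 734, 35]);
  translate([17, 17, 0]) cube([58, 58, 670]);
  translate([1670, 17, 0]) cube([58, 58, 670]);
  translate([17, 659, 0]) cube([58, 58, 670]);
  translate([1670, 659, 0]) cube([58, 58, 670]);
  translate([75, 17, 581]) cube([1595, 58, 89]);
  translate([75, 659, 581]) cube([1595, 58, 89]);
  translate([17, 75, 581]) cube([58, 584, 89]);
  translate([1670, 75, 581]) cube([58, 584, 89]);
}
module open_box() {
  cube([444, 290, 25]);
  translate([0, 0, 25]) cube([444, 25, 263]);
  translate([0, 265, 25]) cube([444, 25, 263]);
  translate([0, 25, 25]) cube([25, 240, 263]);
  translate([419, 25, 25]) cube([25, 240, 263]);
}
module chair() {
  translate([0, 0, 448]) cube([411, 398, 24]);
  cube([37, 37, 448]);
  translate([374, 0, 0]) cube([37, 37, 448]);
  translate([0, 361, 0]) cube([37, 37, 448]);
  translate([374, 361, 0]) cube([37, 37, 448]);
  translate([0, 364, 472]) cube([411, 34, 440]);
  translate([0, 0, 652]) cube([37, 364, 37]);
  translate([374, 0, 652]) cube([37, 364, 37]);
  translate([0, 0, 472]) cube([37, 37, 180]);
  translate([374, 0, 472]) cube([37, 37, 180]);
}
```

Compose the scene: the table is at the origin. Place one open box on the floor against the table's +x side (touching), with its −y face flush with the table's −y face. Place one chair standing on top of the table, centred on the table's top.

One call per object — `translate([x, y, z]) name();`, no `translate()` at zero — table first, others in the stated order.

table();
translate([1745, 0, 0]) open_box();
translate([667, 168, 705]) chair();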